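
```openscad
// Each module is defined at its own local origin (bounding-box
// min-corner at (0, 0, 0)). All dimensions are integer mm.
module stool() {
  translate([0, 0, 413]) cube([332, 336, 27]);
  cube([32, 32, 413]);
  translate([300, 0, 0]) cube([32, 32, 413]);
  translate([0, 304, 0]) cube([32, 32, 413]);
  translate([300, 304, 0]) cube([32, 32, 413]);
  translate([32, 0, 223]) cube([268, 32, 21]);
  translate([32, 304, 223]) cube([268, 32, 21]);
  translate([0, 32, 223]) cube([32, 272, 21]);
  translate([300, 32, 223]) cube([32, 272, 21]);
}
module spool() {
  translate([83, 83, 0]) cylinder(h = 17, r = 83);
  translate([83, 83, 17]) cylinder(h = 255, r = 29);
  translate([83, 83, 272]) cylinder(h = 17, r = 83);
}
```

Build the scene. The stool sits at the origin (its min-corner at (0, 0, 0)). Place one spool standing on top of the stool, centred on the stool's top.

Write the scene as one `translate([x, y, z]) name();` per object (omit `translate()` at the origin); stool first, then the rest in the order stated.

stool();
translate([83, 85, 440]) spool();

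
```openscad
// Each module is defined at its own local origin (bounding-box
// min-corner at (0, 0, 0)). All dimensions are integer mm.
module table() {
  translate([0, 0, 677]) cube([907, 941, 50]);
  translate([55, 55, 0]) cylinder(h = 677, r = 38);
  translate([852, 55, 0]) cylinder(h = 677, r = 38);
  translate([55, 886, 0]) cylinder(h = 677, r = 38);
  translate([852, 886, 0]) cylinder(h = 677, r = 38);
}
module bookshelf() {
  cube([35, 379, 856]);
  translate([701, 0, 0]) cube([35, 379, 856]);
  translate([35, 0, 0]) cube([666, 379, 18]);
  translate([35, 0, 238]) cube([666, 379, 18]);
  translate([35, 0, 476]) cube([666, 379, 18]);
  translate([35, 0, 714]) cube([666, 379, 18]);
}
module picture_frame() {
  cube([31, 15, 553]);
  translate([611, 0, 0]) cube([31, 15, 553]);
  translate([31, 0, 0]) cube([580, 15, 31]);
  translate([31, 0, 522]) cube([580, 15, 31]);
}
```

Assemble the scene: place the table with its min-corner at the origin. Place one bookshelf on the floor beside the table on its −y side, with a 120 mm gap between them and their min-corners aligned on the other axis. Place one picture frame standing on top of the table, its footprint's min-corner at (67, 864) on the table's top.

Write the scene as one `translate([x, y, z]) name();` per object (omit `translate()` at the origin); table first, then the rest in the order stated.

table();
translate([0, -499, 0]) bookshelf();
translate([67, 864, 727]) picture_frame();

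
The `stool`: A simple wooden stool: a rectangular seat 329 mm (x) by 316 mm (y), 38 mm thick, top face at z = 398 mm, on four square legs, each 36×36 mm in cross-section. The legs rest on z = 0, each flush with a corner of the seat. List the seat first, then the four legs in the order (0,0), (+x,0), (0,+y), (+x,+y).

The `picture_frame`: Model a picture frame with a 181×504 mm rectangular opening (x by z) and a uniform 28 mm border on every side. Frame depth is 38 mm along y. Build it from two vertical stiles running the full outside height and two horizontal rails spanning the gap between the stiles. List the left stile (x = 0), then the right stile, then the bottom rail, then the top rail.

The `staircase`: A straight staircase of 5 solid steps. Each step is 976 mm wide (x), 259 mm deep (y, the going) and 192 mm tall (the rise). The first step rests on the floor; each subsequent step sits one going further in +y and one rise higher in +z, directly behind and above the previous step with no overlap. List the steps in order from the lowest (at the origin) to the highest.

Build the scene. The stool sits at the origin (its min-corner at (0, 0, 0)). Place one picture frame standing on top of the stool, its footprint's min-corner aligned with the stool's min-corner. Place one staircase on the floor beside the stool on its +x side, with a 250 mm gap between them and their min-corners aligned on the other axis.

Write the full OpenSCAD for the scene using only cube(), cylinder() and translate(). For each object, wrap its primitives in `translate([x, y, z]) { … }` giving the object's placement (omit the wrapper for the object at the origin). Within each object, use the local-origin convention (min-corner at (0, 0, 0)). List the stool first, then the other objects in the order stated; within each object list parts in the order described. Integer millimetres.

translate([0, 0, 360]) cube([329, 316, 38]);
cube([36, 36, 360]);
translate([293, 0, 0]) cube([36, 36, 360]);
translate([0, 280, 0]) cube([36, 36, 360]);
translate([293, 280, 0]) cube([36, 36, 360]);
translate([0, 0, 398]) {
  cube([28, 38, 560]);
  translate([209, 0, 0]) cube([28, 38, 560]);
  translate([28, 0, 0]) cube([181, 38, 28]);
  translate([28, 0, 532]) cube([181, 38, 28]);
}
translate([579, 0, 0]) {
  cube([976, 259, 192]);
  translate([0, 259, 192]) cube([976, 259, 192]);
  translate([0, 518, 384]) cube([976, 259, 192]);
  translate([0, 777, 576]) cube([976, 259, 192]);
  translate([0, 1036, 768]) cube([976, 259, 192]);
}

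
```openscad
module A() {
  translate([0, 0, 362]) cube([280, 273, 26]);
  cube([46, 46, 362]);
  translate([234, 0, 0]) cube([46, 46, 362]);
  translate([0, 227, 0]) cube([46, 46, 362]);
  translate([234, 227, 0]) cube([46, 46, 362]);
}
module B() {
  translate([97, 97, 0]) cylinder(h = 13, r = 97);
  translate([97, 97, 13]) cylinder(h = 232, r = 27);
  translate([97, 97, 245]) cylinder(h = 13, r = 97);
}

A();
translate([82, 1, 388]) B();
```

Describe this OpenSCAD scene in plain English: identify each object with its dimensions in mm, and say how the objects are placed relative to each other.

A is a simple wooden stool: a rectangular seat 280 mm (x) by 273 mm (y), 26 mm thick, top face at z = 388 mm, on four square legs, each 46×46 mm in cross-section. The legs rest on z = 0, each flush with a corner of the seat.

B is a spool: two coaxial disc flanges of radius 97 mm and thickness 13 mm, joined by a core cylinder of radius 27 mm and height 232 mm. The lower flange rests on z = 0 and the three cylinders share a vertical axis.

The spool is on top of the stool.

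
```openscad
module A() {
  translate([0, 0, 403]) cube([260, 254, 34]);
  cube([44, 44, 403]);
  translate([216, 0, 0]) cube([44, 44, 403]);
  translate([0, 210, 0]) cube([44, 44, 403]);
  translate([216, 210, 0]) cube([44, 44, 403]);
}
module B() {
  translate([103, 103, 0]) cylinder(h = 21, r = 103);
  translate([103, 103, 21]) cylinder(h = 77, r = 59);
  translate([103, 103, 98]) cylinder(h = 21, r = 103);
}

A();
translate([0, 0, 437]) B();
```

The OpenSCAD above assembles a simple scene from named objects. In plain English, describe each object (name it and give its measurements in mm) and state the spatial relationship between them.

A is a simple wooden stool: a rectangular seat 260 mm (x) by 254 mm (y), 34 mm thick, top face at z = 437 mm, on four square legs, each 44×44 mm in cross-section. The legs rest on z = 0, each flush with a corner of the seat.

B is a spool: two coaxial disc flanges of radius 103 mm and thickness 21 mm, joined by a core cylinder of radius 59 mm and height 77 mm. The lower flange rests on z = 0 and the three cylinders share a vertical axis.

The spool is on top of the stool.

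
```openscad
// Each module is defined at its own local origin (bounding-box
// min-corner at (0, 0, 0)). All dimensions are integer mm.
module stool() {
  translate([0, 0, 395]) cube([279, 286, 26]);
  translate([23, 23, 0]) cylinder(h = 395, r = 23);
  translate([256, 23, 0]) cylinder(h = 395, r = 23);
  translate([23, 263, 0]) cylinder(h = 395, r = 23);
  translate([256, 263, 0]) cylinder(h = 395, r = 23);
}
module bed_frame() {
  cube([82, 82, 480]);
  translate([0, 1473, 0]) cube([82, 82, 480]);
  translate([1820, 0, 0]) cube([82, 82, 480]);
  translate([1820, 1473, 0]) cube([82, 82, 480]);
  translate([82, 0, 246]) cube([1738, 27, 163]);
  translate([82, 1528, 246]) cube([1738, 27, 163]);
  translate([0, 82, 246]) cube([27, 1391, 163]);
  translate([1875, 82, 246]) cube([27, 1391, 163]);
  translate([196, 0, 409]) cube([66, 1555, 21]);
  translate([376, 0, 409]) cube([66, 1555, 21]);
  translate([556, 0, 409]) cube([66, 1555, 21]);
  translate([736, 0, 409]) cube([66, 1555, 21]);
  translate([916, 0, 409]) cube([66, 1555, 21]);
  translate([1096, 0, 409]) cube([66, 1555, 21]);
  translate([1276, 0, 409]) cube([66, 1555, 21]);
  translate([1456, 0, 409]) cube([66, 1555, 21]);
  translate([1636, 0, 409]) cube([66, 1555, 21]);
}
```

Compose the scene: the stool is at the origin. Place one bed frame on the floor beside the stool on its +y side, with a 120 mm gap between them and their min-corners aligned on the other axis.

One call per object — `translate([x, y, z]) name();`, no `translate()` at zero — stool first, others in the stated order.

stool();
translate([0, 406, 0]) bed_frame();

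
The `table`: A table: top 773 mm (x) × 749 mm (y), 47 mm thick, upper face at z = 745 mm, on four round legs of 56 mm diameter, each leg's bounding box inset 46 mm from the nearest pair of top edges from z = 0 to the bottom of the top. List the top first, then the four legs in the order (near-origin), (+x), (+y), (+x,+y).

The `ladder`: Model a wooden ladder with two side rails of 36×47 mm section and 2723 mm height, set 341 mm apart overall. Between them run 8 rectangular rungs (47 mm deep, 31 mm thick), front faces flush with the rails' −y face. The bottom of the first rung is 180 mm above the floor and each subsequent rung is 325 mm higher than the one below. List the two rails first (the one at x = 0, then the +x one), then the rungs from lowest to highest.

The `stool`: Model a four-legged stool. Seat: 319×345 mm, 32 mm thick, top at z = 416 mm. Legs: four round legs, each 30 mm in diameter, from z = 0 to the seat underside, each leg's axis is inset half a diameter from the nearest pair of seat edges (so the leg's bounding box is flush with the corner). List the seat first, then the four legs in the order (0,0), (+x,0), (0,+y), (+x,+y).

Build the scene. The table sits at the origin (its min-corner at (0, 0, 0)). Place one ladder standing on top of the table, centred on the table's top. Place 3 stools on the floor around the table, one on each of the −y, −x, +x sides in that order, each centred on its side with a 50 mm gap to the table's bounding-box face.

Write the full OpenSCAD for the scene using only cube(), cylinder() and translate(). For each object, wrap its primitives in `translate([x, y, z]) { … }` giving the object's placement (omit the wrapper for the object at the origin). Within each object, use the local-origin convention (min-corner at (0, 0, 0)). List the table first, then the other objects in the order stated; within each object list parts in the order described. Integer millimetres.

translate([0, 0, 698]) cube([773, 749, 47]);
translate([74, 74, 0]) cylinder(h = 698, r = 28);
translate([699, 74, 0]) cylinder(h = 698, r = 28);
translate([74, 675, 0]) cylinder(h = 698, r = 28);
translate([699, 675, 0]) cylinder(h = 698, r = 28);
translate([216, 351, 745]) {
  cube([36, 47, 2723]);
  translate([305, 0, 0]) cube([36, 47, 2723]);
  translate([36, 0, 180]) cube([269, 47, 31]);
  translate([36, 0, 505]) cube([269, 47, 31]);
  translate([36, 0, 830]) cube([269, 47, 31]);
  translate([36, 0, 1155]) cube([269, 47, 31]);
  translate([36, 0, 1480]) cube([269, 47, 31]);
  translate([36, 0, 1805]) cube([269, 47, 31]);
  translate([36, 0, 2130]) cube([269, 47, 31]);
  translate([36, 0, 2455]) cube([269, 47, 31]);
}
translate([227, -395, 0]) {
  translate([0, 0, 384]) cube([319, 345, 32]);
  translate([15, 15, 0]) cylinder(h = 384, r = 15);
  translate([304, 15, 0]) cylinder(h = 384, r = 15);
  translate([15, 330, 0]) cylinder(h = 384, r = 15);
  translate([304, 330, 0]) cylinder(h = 384, r = 15);
}
translate([-369, 202, 0]) {
  translate([0, 0, 384]) cube([319, 345, 32]);
  translate([15, 15, 0]) cylinder(h = 384, r = 15);
  translate([304, 15, 0]) cylinder(h = 384, r = 15);
  translate([15, 330, 0]) cylinder(h = 384, r = 15);
  translate([304, 330, 0]) cylinder(h = 384, r = 15);
}
translate([823, 202, 0]) {
  translate([0, 0, 384]) cube([319, 345, 32]);
  translate([15, 15, 0]) cylinder(h = 384, r = 15);
  translate([304, 15, 0]) cylinder(h = 384, r = 15);
  translate([15, 330, 0]) cylinder(h = 384, r = 15);
  translate([304, 330, 0]) cylinder(h = 384, r = 15);
}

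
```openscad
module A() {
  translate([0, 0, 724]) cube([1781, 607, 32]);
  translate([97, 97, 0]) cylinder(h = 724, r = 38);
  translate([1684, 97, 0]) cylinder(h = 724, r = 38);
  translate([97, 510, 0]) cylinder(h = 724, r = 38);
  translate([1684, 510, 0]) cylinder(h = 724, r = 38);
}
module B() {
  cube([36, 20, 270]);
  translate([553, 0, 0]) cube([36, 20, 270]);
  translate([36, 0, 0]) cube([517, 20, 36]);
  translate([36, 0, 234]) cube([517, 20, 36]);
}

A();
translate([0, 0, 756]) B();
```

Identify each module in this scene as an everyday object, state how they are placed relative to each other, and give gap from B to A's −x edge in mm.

A is a table. B is a picture frame. The picture frame is on top of the table. The gap from the picture frame to the table's −x edge is 0 mm.

The picture frame's min-x is at 0; the table's min-x is 0; gap = 0 mm.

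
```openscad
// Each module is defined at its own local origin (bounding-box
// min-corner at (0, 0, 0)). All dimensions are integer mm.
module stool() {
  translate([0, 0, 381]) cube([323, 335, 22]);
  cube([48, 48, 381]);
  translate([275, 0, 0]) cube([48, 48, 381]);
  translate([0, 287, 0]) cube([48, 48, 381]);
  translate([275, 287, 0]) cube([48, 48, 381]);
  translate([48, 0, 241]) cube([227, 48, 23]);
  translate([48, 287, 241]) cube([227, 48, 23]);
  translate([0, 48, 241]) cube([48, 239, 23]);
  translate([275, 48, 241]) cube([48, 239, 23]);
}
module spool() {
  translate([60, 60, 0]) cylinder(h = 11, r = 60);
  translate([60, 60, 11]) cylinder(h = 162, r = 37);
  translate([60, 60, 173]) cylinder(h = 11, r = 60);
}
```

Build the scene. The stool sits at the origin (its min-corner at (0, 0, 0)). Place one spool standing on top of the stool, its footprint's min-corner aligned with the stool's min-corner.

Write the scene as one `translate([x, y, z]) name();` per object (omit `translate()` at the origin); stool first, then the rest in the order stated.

stool();
translate([0, 0, 403]) spool();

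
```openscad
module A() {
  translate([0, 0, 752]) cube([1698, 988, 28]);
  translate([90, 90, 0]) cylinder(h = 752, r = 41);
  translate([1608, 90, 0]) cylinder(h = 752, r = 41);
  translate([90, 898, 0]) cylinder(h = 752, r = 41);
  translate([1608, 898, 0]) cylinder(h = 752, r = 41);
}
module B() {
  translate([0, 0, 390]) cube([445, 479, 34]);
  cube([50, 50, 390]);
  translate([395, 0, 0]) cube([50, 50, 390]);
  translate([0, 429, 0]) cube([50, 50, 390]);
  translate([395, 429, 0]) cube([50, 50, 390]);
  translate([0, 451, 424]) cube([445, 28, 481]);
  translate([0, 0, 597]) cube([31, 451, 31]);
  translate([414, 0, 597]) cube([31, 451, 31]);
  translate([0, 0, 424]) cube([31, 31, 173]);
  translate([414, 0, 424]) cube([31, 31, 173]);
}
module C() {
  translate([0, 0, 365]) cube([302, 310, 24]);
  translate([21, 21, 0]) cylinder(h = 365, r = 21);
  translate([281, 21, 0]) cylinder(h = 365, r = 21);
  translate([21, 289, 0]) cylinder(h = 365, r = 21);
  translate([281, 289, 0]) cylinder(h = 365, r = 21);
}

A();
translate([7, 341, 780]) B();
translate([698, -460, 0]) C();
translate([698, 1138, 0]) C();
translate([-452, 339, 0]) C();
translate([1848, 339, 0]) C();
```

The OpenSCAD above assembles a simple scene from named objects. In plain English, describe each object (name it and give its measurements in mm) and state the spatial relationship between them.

A is a table: top 1698 mm (x) × 988 mm (y), 28 mm thick, upper face at z = 780 mm, on four round legs of 82 mm diameter, each leg's bounding box inset 49 mm from the nearest pair of top edges, running from z = 0 to the bottom of the top.

B is a chair: 445×479 mm seat, 34 mm thick, top at z = 424 mm, on four 50 mm square corner legs flush with the seat edges. A 28 mm thick backrest slab spans the full seat width, extending 481 mm above the seat top, its back face flush with the seat's +y edge. Two armrests of 31×31 mm section run along each side from the seat's front edge to the front of the backrest, top faces 204 mm above the seat top and outer faces flush with the seat's x-edges; a 31×31 mm post under the front of each armrest stands on the seat at the front corner.

C is a simple wooden stool: a rectangular seat 302 mm (x) by 310 mm (y), 24 mm thick, top face at z = 389 mm, on four round legs, each 42 mm in diameter. The legs rest on z = 0, each leg's axis is inset half a diameter from the nearest pair of seat edges (so the leg's bounding box is flush with the corner).

The chair is on top of the table. Four stools sit around the table at the −y, +y, −x, +x sides.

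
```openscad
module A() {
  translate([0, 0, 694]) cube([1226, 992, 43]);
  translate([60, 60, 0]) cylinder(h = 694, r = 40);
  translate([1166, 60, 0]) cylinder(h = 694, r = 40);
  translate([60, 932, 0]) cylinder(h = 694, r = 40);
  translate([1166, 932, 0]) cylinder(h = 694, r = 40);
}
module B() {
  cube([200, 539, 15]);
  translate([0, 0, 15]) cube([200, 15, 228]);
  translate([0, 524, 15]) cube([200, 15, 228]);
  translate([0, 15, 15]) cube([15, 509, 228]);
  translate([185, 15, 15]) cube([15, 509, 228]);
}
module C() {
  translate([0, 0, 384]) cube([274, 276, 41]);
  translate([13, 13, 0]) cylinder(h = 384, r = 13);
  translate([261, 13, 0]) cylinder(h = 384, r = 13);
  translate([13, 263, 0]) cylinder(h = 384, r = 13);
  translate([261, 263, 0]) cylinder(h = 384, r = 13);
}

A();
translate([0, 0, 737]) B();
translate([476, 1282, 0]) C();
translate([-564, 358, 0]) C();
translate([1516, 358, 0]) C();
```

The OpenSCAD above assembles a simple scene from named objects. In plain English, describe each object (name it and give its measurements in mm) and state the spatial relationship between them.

A is a rectangular dining table. The top is 1226×992×43 mm with its upper surface at z = 737 mm. It stands on four round legs of 80 mm diameter, each leg's bounding box inset 20 mm from the nearest pair of top edges, running from the floor to the underside of the top.

B is an open storage box with external size 200×539×243 mm and wall thickness 15 mm (the base is also 15 mm thick). The base covers the whole footprint; the four walls stand on the base, with the y-facing walls full-width and the x-facing walls fitting between their inner faces.

C is a four-legged stool. The seat is a 274×276×41 mm slab whose top surface is at z = 425 mm; four round legs, each 26 mm in diameter, run from the floor (z = 0) to the underside of the seat, each leg's axis is inset half a diameter from the nearest pair of seat edges (so the leg's bounding box is flush with the corner).

The open box is on top of the table. Three stools sit around the table at the +y, −x, +x sides.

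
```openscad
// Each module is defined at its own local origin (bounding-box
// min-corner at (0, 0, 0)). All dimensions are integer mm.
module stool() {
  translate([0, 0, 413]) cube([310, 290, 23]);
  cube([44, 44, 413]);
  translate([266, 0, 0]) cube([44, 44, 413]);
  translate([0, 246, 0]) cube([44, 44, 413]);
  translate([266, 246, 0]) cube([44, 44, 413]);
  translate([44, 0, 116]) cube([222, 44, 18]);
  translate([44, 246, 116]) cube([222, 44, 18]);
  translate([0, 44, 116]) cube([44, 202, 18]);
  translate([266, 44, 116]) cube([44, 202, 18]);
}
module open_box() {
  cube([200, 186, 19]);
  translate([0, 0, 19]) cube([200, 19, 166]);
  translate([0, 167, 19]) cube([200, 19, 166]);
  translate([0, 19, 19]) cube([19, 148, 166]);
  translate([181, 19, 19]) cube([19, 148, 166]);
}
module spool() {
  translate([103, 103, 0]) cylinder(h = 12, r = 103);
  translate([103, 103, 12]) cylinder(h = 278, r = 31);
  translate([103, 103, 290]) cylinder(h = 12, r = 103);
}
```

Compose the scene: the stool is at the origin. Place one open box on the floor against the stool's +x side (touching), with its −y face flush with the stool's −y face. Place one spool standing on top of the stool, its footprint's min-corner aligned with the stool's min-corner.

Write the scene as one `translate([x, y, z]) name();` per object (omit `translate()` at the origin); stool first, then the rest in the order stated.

stool();
translate([310, 0, 0]) open_box();
translate([0, 0, 436]) spool();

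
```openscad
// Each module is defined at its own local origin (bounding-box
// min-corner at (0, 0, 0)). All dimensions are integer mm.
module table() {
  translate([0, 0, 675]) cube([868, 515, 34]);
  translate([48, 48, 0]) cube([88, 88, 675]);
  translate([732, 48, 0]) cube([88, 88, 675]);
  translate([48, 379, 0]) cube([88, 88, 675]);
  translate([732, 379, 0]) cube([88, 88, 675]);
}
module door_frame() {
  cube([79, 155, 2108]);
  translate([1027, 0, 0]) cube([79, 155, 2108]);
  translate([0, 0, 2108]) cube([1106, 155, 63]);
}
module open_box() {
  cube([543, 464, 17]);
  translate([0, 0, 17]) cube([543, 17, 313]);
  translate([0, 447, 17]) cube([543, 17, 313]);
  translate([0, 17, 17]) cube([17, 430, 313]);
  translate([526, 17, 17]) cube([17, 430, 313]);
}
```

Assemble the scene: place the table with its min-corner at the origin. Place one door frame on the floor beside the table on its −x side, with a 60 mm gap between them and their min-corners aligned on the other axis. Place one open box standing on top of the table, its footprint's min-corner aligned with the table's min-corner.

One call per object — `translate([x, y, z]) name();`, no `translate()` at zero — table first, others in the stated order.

table();
translate([-1166, 0, 0]) door_frame();
translate([0, 0, 709]) open_box();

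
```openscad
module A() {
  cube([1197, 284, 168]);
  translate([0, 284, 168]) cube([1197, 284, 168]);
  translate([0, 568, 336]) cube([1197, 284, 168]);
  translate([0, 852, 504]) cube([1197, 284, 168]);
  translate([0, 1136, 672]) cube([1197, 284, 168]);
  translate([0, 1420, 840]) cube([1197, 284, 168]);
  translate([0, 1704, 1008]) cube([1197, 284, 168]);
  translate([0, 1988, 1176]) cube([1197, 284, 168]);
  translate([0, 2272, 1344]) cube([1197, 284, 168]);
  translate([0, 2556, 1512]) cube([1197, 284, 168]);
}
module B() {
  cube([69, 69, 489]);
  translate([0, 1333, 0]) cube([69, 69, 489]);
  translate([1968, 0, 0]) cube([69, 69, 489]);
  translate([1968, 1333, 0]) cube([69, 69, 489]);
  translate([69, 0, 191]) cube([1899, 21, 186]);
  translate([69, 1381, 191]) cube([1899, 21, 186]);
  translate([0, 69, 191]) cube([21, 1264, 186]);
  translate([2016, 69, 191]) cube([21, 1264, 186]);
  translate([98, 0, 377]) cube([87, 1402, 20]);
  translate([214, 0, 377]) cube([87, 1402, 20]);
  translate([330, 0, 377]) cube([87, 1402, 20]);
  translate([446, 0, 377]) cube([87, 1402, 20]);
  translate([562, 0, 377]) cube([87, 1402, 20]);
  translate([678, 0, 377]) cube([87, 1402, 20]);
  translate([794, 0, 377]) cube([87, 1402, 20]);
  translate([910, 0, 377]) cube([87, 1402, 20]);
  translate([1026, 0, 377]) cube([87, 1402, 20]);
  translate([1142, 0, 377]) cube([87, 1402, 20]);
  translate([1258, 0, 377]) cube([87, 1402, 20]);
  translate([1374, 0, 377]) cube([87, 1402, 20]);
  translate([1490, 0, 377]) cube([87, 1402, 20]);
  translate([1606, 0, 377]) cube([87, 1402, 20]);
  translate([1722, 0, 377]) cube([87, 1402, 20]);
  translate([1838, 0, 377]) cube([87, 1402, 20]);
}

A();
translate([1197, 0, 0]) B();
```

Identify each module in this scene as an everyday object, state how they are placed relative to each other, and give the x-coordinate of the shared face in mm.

A is a staircase. B is a bed frame. The bed frame is against the staircase's +x side, with their −y faces flush. The x-coordinate of the shared face is 1197 mm.

The staircase's +x face and the bed frame's −x face are both at x = 1197 mm.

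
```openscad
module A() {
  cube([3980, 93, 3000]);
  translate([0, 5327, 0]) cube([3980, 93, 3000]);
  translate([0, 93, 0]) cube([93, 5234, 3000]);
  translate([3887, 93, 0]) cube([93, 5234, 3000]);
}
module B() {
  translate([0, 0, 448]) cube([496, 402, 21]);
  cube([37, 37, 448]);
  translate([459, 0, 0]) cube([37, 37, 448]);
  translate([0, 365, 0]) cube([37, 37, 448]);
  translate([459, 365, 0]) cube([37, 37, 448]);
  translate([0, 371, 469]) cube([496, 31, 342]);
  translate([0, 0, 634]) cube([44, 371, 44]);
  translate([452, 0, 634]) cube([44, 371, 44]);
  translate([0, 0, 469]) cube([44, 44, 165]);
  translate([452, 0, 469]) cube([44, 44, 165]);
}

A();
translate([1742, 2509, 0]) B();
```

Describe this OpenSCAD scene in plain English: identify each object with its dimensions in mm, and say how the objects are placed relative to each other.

A is the wall frame of a small rectangular building: four walls, each 3000 mm tall and 93 mm thick, enclosing a footprint 3980 mm (x) by 5420 mm (y) outside-to-outside, with no floor or roof. The front and back walls (the −y and +y sides) span the full width; the two side walls fit between them.

B is a chair: 496×402 mm seat, 21 mm thick, top at z = 469 mm, on four 37 mm square corner legs flush with the seat edges. A 31 mm thick backrest slab spans the full seat width, extending 342 mm above the seat top, its back face flush with the seat's +y edge. Two armrests of 44×44 mm section run along each side from the seat's front edge to the front of the backrest, top faces 209 mm above the seat top and outer faces flush with the seat's x-edges; a 44×44 mm post under the front of each armrest stands on the seat at the front corner.

The chair sits inside the house frame, centred.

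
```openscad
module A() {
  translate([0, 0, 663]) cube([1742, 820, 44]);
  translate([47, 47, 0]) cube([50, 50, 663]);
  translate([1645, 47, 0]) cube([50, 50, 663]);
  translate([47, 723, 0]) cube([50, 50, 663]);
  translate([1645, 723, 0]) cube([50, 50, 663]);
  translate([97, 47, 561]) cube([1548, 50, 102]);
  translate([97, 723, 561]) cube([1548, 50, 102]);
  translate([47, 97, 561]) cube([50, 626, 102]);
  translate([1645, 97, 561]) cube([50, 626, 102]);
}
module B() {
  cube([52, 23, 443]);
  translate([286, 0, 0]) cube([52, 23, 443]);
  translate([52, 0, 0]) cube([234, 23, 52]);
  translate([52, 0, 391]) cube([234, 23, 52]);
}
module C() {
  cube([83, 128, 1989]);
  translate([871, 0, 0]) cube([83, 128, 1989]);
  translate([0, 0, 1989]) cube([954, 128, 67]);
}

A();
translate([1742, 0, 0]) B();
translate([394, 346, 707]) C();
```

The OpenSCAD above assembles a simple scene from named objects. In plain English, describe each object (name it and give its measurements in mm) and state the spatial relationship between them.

A is a table with a 1742×820 mm rectangular top, 44 mm thick, top surface at z = 707 mm, supported by four 50×50 mm square legs, each inset 47 mm from the nearest pair of top edges, running from the floor. Four apron rails, 50 mm thick and 102 mm tall, run between adjacent legs with their top edges flush with the underside of the top and their outer faces flush with the legs' outer faces.

B is a rectangular picture frame lying in the x–z plane (depth along y). The opening is 234 mm wide (x) by 339 mm tall (z), surrounded by a border 52 mm wide on all four sides. The frame is 23 mm deep and is made of two full-height vertical stiles with two horizontal rails fitted between them.

C is a rectangular door frame: two vertical jambs of 83×128 mm section, 1989 mm tall, with a clear opening 788 mm wide between their inner faces. A header 67 mm tall and 128 mm deep lies on top of the jambs and spans the full outside width.

The picture frame is against the table's +x side, with their −y faces flush. The door frame is on top of the table, centred.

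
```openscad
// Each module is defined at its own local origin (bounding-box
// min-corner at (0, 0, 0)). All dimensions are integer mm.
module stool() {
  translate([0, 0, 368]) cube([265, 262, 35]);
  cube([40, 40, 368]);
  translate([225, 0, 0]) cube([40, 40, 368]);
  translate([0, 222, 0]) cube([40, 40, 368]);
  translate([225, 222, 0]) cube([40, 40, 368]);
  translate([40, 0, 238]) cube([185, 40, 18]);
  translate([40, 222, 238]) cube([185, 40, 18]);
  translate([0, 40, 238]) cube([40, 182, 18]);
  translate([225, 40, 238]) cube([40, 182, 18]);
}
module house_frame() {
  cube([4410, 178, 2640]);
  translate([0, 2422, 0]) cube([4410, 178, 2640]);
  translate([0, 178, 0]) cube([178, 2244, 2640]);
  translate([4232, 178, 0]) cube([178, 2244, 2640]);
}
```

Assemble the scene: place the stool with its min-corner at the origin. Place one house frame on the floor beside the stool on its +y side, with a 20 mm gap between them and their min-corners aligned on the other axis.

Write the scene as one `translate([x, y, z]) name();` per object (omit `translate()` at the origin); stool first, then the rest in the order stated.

stool();
translate([0, 282, 0]) house_frame();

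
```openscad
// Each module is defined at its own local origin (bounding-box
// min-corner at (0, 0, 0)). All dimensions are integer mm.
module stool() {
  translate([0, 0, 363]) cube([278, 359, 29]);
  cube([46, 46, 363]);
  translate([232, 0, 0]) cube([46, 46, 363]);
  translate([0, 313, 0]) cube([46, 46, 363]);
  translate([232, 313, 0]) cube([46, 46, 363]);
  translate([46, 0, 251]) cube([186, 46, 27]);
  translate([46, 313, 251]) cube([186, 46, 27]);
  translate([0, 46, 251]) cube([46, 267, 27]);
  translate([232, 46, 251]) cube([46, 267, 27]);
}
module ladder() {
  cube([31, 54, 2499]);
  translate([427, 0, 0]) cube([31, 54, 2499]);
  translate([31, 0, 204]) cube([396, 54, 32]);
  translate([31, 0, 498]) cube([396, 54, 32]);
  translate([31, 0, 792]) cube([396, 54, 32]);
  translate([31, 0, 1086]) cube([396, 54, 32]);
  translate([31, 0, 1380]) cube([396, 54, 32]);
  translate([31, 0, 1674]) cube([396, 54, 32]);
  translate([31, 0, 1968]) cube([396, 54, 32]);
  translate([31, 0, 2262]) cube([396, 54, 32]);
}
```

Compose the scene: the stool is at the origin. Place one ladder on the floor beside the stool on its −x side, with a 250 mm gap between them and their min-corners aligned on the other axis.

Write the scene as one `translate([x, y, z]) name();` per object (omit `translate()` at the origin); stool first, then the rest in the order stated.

stool();
translate([-708, 0, 0]) ladder();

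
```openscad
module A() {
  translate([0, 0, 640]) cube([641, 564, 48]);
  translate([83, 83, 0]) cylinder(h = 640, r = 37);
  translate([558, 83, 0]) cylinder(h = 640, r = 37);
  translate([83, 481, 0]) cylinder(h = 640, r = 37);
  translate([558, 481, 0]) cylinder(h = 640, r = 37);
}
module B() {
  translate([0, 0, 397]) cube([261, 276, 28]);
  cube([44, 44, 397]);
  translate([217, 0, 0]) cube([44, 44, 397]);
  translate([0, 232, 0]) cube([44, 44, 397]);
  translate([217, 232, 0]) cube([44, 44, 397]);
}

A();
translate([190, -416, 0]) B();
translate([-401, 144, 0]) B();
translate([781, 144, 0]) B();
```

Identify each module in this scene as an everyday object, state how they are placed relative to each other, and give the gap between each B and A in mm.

A is a table. B is a stool. Three stools sit around the table at the −y, −x, +x sides. The gap between each stool and the table is 140 mm.

Each stool's nearest face is 140 mm from the table's bounding box.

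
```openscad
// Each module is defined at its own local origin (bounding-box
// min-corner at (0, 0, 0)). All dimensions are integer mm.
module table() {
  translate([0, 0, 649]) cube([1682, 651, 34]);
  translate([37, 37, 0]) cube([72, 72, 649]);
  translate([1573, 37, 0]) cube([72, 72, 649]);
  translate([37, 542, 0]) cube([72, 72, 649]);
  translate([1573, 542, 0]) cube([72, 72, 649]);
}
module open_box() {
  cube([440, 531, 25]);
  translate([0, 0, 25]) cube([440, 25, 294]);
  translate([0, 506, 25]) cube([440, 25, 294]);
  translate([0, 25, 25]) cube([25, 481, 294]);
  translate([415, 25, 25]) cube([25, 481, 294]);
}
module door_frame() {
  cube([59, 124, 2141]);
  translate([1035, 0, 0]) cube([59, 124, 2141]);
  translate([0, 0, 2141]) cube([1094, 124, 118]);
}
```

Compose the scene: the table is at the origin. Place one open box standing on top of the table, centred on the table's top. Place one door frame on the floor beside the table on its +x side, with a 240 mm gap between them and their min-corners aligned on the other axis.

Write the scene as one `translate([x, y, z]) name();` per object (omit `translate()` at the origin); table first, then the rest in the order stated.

table();
translate([621, 60, 683]) open_box();
translate([1922, 0, 0]) door_frame();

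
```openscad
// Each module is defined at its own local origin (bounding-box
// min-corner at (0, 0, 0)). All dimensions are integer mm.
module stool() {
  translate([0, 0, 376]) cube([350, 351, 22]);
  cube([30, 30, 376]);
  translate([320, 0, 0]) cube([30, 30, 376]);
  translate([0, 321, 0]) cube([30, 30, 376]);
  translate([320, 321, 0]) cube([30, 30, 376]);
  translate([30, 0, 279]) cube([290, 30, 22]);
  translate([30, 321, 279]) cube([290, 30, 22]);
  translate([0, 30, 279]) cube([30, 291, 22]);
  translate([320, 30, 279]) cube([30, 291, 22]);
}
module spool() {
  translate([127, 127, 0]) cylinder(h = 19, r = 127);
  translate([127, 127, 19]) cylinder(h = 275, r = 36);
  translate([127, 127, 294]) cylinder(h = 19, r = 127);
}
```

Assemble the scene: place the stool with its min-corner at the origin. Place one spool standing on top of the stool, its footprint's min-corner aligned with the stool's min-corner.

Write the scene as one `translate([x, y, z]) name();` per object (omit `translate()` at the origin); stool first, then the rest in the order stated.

stool();
translate([0, 0, 398]) spool();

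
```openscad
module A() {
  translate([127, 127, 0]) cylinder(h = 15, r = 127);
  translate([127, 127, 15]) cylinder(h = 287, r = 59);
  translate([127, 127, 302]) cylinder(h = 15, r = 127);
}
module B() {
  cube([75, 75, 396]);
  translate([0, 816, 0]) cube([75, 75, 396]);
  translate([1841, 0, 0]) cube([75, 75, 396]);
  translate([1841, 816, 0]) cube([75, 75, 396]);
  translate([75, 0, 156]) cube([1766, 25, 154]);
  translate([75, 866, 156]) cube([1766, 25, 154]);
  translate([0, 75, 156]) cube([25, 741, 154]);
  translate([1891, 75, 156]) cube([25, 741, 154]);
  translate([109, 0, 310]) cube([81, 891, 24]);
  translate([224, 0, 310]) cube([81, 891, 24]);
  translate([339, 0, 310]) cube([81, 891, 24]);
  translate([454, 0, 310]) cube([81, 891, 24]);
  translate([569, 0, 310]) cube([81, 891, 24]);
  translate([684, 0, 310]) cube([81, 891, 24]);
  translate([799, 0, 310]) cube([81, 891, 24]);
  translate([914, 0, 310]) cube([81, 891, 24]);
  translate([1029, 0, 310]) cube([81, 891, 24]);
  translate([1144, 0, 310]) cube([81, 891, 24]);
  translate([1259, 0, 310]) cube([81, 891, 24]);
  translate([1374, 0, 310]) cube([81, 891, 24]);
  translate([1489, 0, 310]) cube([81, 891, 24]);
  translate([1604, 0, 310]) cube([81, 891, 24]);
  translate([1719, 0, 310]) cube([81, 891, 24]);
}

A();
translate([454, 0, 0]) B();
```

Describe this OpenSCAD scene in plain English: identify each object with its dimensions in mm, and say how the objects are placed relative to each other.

A is a spool: two coaxial disc flanges of radius 127 mm and thickness 15 mm, joined by a core cylinder of radius 59 mm and height 287 mm. The lower flange rests on z = 0 and the three cylinders share a vertical axis.

B is a bed frame 1916 mm long (x) by 891 mm wide (y). Four 75×75 mm corner posts, 396 mm tall, at the corners of the footprint. Four rails of 25 mm thickness and 154 mm height run between adjacent posts with their undersides at z = 156 mm, their outer faces flush with the outside of the frame (the two x-running rails run between the posts' inner faces; the two y-running rails run between the posts' inner faces). 15 slats, each 81 mm wide (x) and 24 mm thick, lie across the top of the two x-running rails, running the full 891 mm width of the frame in y; the slats are evenly spaced along x between the inner faces of the end posts with equal gaps (rounded down to the nearest mm) at the −x end and between each pair — any rounding remainder accumulates at the +x end.

The bed frame is on the floor beside the spool on its +x side.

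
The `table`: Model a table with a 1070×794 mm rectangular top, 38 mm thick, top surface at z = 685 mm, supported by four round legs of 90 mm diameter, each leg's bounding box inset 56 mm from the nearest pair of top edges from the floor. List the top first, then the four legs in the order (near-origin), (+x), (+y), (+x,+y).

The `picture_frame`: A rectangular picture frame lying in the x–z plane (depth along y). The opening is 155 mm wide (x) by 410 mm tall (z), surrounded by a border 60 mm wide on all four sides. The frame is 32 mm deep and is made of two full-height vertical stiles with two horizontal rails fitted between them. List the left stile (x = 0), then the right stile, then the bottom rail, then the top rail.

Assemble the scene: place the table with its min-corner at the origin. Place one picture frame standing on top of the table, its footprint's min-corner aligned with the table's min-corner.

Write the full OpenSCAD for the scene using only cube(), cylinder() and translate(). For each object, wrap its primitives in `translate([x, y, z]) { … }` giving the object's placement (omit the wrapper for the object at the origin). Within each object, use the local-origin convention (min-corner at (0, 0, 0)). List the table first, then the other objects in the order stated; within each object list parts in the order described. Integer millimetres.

translate([0, 0, 647]) cube([1070, 794, 38]);
translate([101, 101, 0]) cylinder(h = 647, r = 45);
translate([969, 101, 0]) cylinder(h = 647, r = 45);
translate([101, 693, 0]) cylinder(h = 647, r = 45);
translate([969, 693, 0]) cylinder(h = 647, r = 45);
translate([0, 0, 685]) {
  cube([60, 32, 530]);
  translate([215, 0, 0]) cube([60, 32, 530]);
  translate([60, 0, 0]) cube([155, 32, 60]);
  translate([60, 0, 470]) cube([155, 32, 60]);
}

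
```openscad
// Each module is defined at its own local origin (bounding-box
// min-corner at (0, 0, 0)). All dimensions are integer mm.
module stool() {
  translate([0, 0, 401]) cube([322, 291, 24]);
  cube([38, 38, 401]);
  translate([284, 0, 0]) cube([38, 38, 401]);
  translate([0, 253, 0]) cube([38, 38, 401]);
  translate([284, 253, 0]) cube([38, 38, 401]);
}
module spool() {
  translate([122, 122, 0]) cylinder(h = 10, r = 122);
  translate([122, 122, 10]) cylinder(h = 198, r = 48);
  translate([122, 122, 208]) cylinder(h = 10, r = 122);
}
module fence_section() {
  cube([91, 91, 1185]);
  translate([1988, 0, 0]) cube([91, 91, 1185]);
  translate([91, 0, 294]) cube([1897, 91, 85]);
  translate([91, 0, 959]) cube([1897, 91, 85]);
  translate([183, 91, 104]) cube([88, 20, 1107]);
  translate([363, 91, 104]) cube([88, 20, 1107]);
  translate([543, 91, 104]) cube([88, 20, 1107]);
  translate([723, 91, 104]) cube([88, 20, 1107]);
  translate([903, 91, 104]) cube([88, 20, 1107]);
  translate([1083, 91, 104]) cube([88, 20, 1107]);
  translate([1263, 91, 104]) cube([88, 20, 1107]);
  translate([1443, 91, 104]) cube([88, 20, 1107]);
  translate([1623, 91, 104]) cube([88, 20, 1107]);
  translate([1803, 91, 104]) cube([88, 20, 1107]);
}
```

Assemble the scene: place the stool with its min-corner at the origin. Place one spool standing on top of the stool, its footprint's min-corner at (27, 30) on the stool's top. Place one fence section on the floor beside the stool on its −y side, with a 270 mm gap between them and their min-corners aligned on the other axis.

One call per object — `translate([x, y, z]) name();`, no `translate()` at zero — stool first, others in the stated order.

stool();
translate([27, 30, 425]) spool();
translate([0, -381, 0]) fence_section();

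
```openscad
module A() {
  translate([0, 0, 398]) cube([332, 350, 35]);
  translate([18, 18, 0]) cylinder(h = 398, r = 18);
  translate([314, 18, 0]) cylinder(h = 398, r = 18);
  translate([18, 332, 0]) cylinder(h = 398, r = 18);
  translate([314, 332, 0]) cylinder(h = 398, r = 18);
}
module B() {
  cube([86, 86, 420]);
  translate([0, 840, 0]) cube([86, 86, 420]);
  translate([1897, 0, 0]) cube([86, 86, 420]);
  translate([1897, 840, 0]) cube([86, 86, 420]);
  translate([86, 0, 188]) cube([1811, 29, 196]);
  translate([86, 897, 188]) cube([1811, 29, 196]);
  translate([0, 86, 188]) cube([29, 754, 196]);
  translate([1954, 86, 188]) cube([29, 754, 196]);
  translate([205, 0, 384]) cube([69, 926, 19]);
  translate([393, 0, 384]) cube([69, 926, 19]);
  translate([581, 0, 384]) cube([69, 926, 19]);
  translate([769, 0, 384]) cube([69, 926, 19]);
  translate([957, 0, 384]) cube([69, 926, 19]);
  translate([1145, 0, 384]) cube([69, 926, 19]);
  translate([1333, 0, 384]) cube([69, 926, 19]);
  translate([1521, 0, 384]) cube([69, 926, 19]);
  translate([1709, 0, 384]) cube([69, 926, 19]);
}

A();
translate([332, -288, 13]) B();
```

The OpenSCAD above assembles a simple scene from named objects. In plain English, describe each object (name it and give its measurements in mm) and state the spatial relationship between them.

A is a simple wooden stool: a rectangular seat 332 mm (x) by 350 mm (y), 35 mm thick, top face at z = 433 mm, on four round legs, each 36 mm in diameter. The legs rest on z = 0, each leg's axis is inset half a diameter from the nearest pair of seat edges (so the leg's bounding box is flush with the corner).

B is a bed frame 1983 mm long (x) by 926 mm wide (y). Four 86×86 mm corner posts, 420 mm tall, at the corners of the footprint. Four rails of 29 mm thickness and 196 mm height run between adjacent posts with their undersides at z = 188 mm, their outer faces flush with the outside of the frame (the two x-running rails run between the posts' inner faces; the two y-running rails run between the posts' inner faces). 9 slats, each 69 mm wide (x) and 19 mm thick, lie across the top of the two x-running rails, running the full 926 mm width of the frame in y; the slats are evenly spaced along x between the inner faces of the end posts with equal gaps (rounded down to the nearest mm) at the −x end and between each pair — any rounding remainder accumulates at the +x end.

The bed frame is beside the stool with their tops flush at z = 433.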